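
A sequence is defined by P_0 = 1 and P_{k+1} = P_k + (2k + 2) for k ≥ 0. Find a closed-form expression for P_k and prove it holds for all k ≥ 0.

Claim: P_k = k^2 + k + 1.

Base case: P_0 = 1, and 0^2 + 0 + 1 = 1.
Assume P_r = r^2 + r + 1.
Then P_{r+1} = P_r + (2r + 2) = (r^2 + r + 1) + (2r + 2) = r^2 + 3r + 3,
and (r+1)^2 + (r+1) + 1 = r^2 + 3r + 3.
Hence P_k = k^2 + k + 1 for every k ≥ 0, by induction.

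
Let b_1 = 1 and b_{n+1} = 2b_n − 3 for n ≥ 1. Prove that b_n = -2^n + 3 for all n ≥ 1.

Base case: b_1 = 1, and -2^1 + 3 = -2 + 3 = 1.
Assume b_m = -2^m + 3 for some m ≥ 1.
Then b_{m+1} = 2b_m − 3 = 2·(-2^m + 3) − 3 = -2^{m+1} + 6 − 3 = -2^{m+1} + 3.
Hence b_n = -2^n + 3 for every n ≥ 1, by induction.

b_n = -2^n + 3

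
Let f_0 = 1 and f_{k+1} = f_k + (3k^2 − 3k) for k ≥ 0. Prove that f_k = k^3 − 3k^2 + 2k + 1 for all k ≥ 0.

Base case: f_0 = 1, and 0^3 − 3·0^2 + 2·0 + 1 = 1.
Assume f_j = j^3 − 3j^2 + 2j + 1.
Then f_{j+1} = f_j + (3j^2 − 3j) = (j^3 − 3j^2 + 2j + 1) + (3j^2 − 3j) = j^3 − j + 1,
and (j+1)^3 − 3·(j+1)^2 + 2·(j+1) + 1 = j^3 − j + 1.
This completes the inductive step, so f_k = k^3 − 3k^2 + 2k + 1 for all k ≥ 0.

f_k = k^3 − 3k^2 + 2k + 1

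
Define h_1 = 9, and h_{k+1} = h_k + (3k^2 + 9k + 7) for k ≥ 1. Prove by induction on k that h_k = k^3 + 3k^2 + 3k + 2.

Base case: h_1 = 9, and 1^3 + 3·1^2 + 3·1 + 2 = 9.
Assume h_r = r^3 + 3r^2 + 3r + 2.
Then h_{r+1} = h_r + (3r^2 + 9r + 7) = (r^3 + 3r^2 + 3r + 2) + (3r^2 + 9r + 7) = r^3 + 6r^2 + 12r + 9,
and (r+1)^3 + 3·(r+1)^2 + 3·(r+1) + 2 = r^3 + 6r^2 + 12r + 9.
This completes the inductive step, so h_k = k^3 + 3k^2 + 3k + 2 for all k ≥ 1.

h_k = k^3 + 3k^2 + 3k + 2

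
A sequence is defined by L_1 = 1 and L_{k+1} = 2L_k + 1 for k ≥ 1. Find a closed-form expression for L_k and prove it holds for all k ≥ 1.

Claim: L_k = 2^k − 1.

Base case: L_1 = 1, and 2^1 − 1 = 2 − 1 = 1.
Assume L_r = 2^r − 1 for some r ≥ 1.
Then L_{r+1} = 2L_r + 1 = 2·(2^r − 1) + 1 = 2^{r+1} − 2 + 1 = 2^{r+1} − 1.
Hence L_k = 2^k − 1 for every k ≥ 1, by induction.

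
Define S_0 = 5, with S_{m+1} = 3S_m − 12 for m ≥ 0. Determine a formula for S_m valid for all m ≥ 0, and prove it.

Claim: S_m = -3^m + 6.

Base case: S_0 = 5, and -3^0 + 6 = -1 + 6 = 5.
Assume S_r = -3^r + 6 for some r ≥ 0.
Then S_{r+1} = 3S_r − 12 = 3·(-3^r + 6) − 12 = -3^{r+1} + 18 − 12 = -3^{r+1} + 6.
Hence S_m = -3^m + 6 for every m ≥ 0, by induction.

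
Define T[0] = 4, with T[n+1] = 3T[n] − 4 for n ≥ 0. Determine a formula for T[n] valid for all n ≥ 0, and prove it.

Claim: T[n] = 2·3^n + 2.

Base case: T[0] = 4, and 2·3^0 + 2 = 2 + 2 = 4.
Assume T[m] = 2·3^m + 2 for some m ≥ 0.
Then T[m+1] = 3T[m] − 4 = 3·(2·3^m + 2) − 4 = 6·3^m + 6 − 4 = 2·3^{m+1} + 2.
So the formula holds for m+1, and by induction T[n] = 2·3^n + 2 for all n ≥ 0.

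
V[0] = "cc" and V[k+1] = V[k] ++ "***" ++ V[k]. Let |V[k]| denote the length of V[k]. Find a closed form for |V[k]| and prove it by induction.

Claim: |V[k]| = 5·2^k − 3.

Base case: |V[0]| = 2, and 5·2^0 − 3 = 2.
Assume |V[r]| = 5·2^r − 3.
Then |V[r+1]| = |V[r]| + 3 + |V[r]| = 2|V[r]| + 3 = 2(5·2^r − 3) + 3 = 5·2^{r+1} − 6 + 3 = 5·2^{r+1} − 3.
This completes the inductive step, so |V[k]| = 5·2^k − 3 for all k ≥ 0.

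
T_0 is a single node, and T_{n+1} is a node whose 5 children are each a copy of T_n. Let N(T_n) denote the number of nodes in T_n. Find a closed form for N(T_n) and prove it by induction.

Claim: N(T_n) = (5^{n+1} − 1)/4.

Base case: N(T_0) = 1, and (5^{0+1} − 1)/4 = 1.
Assume N(T_m) = (5^{m+1} − 1)/4.
Then N(T_{m+1}) = 1 + 5N(T_m) = 1 + 5·(5^{m+1} − 1)/4 = 1 + (5^{m+2} − 5)/4 = (4 + 5^{m+2} − 5)/4 = (5^{m+2} − 1)/4.
So the formula holds for m+1, and by induction N(T_n) = (5^{n+1} − 1)/4 for all n ≥ 0.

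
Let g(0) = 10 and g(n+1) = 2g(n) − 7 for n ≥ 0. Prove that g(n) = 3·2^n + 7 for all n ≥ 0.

Base case: g(0) = 10, and 3·2^0 + 7 = 3 + 7 = 10.
Assume g(m) = 3·2^m + 7 for some m ≥ 0.
Then g(m+1) = 2g(m) − 7 = 2·(3·2^m + 7) − 7 = 6·2^m + 14 − 7 = 3·2^{m+1} + 7.
This completes the inductive step, so g(n) = 3·2^n + 7 for all n ≥ 0.

g(n) = 3·2^n + 7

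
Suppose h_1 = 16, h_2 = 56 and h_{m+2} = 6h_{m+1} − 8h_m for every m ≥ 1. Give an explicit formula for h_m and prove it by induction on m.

Claim: h_m = 3·4^m + 2·2^m.

Base cases: h_1 = 16 and 3·4^1 + 2·2^1 = 16; h_2 = 56 and 3·4^2 + 2·2^2 = 56.
Assume h_j = 3·4^j + 2·2^j for all 1 ≤ j ≤ k, where k ≥ 2.
Then h_{k+1} = 6h_k − 8h_{k−1} = 6·(3·4^k + 2·2^k) − 8·(3·4^{k−1} + 2·2^{k−1}) = 3·(6·4 − 8)4^{k−1} + 2·(6·2 − 8)2^{k−1} = 48·4^{k−1} + 8·2^{k−1} = 3·4^{k+1} + 2·2^{k+1}.
By strong induction, h_m = 3·4^m + 2·2^m for all m ≥ 1.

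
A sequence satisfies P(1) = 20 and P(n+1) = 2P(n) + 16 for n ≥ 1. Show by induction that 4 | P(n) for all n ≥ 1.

Base case: P(1) = 20 = 4·5, so 4 | P(1).
Assume 4 | P(m), so P(m) = 4t for some integer t.
Then P(m+1) = 2P(m) + 16 = 2·(4t) + 16 = 4(2t + 4), so 4 | P(m+1).
This completes the inductive step, so 4 | P(n) for all n ≥ 1.

4 | P(n)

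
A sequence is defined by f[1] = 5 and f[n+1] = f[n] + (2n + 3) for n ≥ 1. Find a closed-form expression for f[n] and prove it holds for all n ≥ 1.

Claim: f[n] = n^2 + 2n + 2.

Base case: f[1] = 5, and 1^2 + 2·1 + 2 = 5.
Assume f[m] = m^2 + 2m + 2.
Then f[m+1] = f[m] + (2m + 3) = (m^2 + 2m + 2) + (2m + 3) = m^2 + 4m + 5,
and (m+1)^2 + 2·(m+1) + 2 = m^2 + 4m + 5.
By induction, f[n] = n^2 + 2n + 2 for all n ≥ 1.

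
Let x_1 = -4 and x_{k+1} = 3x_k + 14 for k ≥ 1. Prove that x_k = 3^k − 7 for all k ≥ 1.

Base case: x_1 = -4, and 3^1 − 7 = 3 − 7 = -4.
Assume x_r = 3^r − 7 for some r ≥ 1.
Then x_{r+1} = 3x_r + 14 = 3·(3^r − 7) + 14 = 3^{r+1} − 21 + 14 = 3^{r+1} − 7.
So the formula holds for r+1, and by induction x_k = 3^k − 7 for all k ≥ 1.

x_k = 3^k − 7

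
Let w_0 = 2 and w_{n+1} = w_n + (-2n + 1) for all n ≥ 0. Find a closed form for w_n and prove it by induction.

Claim: w_n = -n^2 + 2n + 2.

Base case: w_0 = 2, and -0^2 + 2·0 + 2 = 2.
Assume w_j = -j^2 + 2j + 2.
Then w_{j+1} = w_j + (-2j + 1) = (-j^2 + 2j + 2) + (-2j + 1) = -j^2 + 3,
and -(j+1)^2 + 2·(j+1) + 2 = -j^2 + 3.
Hence w_n = -n^2 + 2n + 2 for every n ≥ 0, by induction.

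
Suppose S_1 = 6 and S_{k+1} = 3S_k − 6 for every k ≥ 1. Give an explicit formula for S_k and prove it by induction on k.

Claim: S_k = 3^k + 3.

Base case: S_1 = 6, and 3^1 + 3 = 3 + 3 = 6.
Assume S_m = 3^m + 3 for some m ≥ 1.
Then S_{m+1} = 3S_m − 6 = 3·(3^m + 3) − 6 = 3^{m+1} + 9 − 6 = 3^{m+1} + 3.
This completes the inductive step, so S_k = 3^k + 3 for all k ≥ 1.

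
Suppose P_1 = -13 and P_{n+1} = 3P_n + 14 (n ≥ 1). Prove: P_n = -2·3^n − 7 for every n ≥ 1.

Base case: P_1 = -13, and -2·3^1 − 7 = -6 − 7 = -13.
Assume P_j = -2·3^j − 7 for some j ≥ 1.
Then P_{j+1} = 3P_j + 14 = 3·(-2·3^j − 7) + 14 = -6·3^j − 21 + 14 = -2·3^{j+1} − 7.
By induction, P_n = -2·3^n − 7 for all n ≥ 1.

P_n = -2·3^n − 7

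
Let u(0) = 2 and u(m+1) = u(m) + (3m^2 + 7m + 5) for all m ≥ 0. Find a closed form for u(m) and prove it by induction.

Claim: u(m) = m^3 + 2m^2 + 2m + 2.

Base case: u(0) = 2, and 0^3 + 2·0^2 + 2·0 + 2 = 2.
Assume u(r) = r^3 + 2r^2 + 2r + 2.
Then u(r+1) = u(r) + (3r^2 + 7r + 5) = (r^3 + 2r^2 + 2r + 2) + (3r^2 + 7r + 5) = r^3 + 5r^2 + 9r + 7,
and (r+1)^3 + 2·(r+1)^2 + 2·(r+1) + 2 = r^3 + 5r^2 + 9r + 7.
Hence u(m) = m^3 + 2m^2 + 2m + 2 for every m ≥ 0, by induction.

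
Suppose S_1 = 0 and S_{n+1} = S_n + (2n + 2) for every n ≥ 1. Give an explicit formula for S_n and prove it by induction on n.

Claim: S_n = n^2 + n − 2.

Base case: S_1 = 0, and 1^2 + 1 − 2 = 0.
Assume S_k = k^2 + k − 2.
Then S_{k+1} = S_k + (2k + 2) = (k^2 + k − 2) + (2k + 2) = k^2 + 3k,
and (k+1)^2 + (k+1) − 2 = k^2 + 3k.
This completes the inductive step, so S_n = n^2 + n − 2 for all n ≥ 1.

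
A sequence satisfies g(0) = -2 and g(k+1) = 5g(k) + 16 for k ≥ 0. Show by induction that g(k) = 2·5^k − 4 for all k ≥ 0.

Base case: g(0) = -2, and 2·5^0 − 4 = 2 − 4 = -2.
Assume g(j) = 2·5^j − 4 for some j ≥ 0.
Then g(j+1) = 5g(j) + 16 = 5·(2·5^j − 4) + 16 = 10·5^j − 20 + 16 = 2·5^{j+1} − 4.
By induction, g(k) = 2·5^k − 4 for all k ≥ 0.

g(k) = 2·5^k − 4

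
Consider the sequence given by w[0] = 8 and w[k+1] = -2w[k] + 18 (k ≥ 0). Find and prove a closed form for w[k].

Claim: w[k] = 2·(-2)^k + 6.

Base case: w[0] = 8, and 2·(-2)^0 + 6 = 2 + 6 = 8.
Assume w[r] = 2·(-2)^r + 6 for some r ≥ 0.
Then w[r+1] = -2w[r] + 18 = -2·(2·(-2)^r + 6) + 18 = -4·(-2)^r − 12 + 18 = 2·(-2)^{r+1} + 6.
By induction, w[k] = 2·(-2)^k + 6 for all k ≥ 0.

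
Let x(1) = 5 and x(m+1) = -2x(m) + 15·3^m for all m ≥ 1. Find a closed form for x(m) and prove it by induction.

Claim: x(m) = 2·(-2)^m + 3·3^m.

Base case: x(1) = 5, and 2·(-2)^1 + 3·3^1 = -4 + 9 = 5.
Assume x(k) = 2·(-2)^k + 3·3^k for some k ≥ 1.
Then x(k+1) = -2x(k) + 15·3^k = -2·(2·(-2)^k + 3·3^k) + 15·3^k = 2·(-2)^{k+1} − 6·3^k + 15·3^k = 2·(-2)^{k+1} + 9·3^k = 2·(-2)^{k+1} + 3·3^{k+1}.
This completes the inductive step, so x(m) = 2·(-2)^m + 3·3^m for all m ≥ 1.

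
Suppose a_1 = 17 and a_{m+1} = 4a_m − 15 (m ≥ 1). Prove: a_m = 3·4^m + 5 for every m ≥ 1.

Base case: a_1 = 17, and 3·4^1 + 5 = 12 + 5 = 17.
Assume a_k = 3·4^k + 5 for some k ≥ 1.
Then a_{k+1} = 4a_k − 15 = 4·(3·4^k + 5) − 15 = 12·4^k + 20 − 15 = 3·4^{k+1} + 5.
This completes the inductive step, so a_m = 3·4^m + 5 for all m ≥ 1.

a_m = 3·4^m + 5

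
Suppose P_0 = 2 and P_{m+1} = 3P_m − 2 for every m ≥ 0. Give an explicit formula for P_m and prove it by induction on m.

Claim: P_m = 3^m + 1.

Base case: P_0 = 2, and 3^0 + 1 = 1 + 1 = 2.
Assume P_k = 3^k + 1 for some k ≥ 0.
Then P_{k+1} = 3P_k − 2 = 3·(3^k + 1) − 2 = 3^{k+1} + 3 − 2 = 3^{k+1} + 1.
So the formula holds for k+1, and by induction P_m = 3^m + 1 for all m ≥ 0.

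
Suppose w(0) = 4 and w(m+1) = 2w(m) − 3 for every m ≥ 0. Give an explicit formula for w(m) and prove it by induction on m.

Claim: w(m) = 2^m + 3.

Base case: w(0) = 4, and 2^0 + 3 = 1 + 3 = 4.
Assume w(j) = 2^j + 3 for some j ≥ 0.
Then w(j+1) = 2w(j) − 3 = 2·(2^j + 3) − 3 = 2^{j+1} + 6 − 3 = 2^{j+1} + 3.
By induction, w(m) = 2^m + 3 for all m ≥ 0.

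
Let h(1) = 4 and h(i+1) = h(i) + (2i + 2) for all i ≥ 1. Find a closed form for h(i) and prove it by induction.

Claim: h(i) = i^2 + i + 2.

Base case: h(1) = 4, and 1^2 + 1 + 2 = 4.
Assume h(m) = m^2 + m + 2.
Then h(m+1) = h(m) + (2m + 2) = (m^2 + m + 2) + (2m + 2) = m^2 + 3m + 4,
and (m+1)^2 + (m+1) + 2 = m^2 + 3m + 4.
Hence h(i) = i^2 + i + 2 for every i ≥ 1, by induction.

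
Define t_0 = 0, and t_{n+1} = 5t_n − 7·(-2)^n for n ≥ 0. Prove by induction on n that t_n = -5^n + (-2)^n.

Base case: t_0 = 0, and -5^0 + (-2)^0 = -1 + 1 = 0.
Assume t_r = -5^r + (-2)^r for some r ≥ 0.
Then t_{r+1} = 5t_r − 7·(-2)^r = 5·(-5^r + (-2)^r) − 7·(-2)^r = -5^{r+1} + 5·(-2)^r − 7·(-2)^r = -5^{r+1} − 2·(-2)^r = -5^{r+1} + (-2)^{r+1}.
This completes the inductive step, so t_n = -5^n + (-2)^n for all n ≥ 0.

t_n = -5^n + (-2)^n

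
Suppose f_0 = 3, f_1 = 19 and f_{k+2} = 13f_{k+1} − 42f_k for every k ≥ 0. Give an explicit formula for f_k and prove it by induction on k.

Claim: f_k = 2·6^k + 7^k.

Base cases: f_0 = 3 and 2·6^0 + 7^0 = 3; f_1 = 19 and 2·6^1 + 7^1 = 19.
Assume f_j = 2·6^j + 7^j for all 0 ≤ j ≤ r, where r ≥ 1.
Then f_{r+1} = 13f_r − 42f_{r−1} = 13·(2·6^r + 7^r) − 42·(2·6^{r−1} + 7^{r−1}) = 2·(13·6 − 42)6^{r−1} + (13·7 − 42)7^{r−1} = 72·6^{r−1} + 49·7^{r−1} = 2·6^{r+1} + 7^{r+1}.
Hence f_k = 2·6^k + 7^k for every k ≥ 0, by strong induction.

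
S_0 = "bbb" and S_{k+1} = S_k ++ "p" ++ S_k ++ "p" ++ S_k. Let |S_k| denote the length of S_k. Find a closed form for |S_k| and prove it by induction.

Claim: |S_k| = 4·3^k − 1.

Base case: |S_0| = 3, and 4·3^0 − 1 = 3.
Assume |S_m| = 4·3^m − 1.
Then |S_{m+1}| = 3|S_m| + 2 = 3(4·3^m − 1) + 2 = 4·3^{m+1} − 3 + 2 = 4·3^{m+1} − 1.
So the formula holds for m+1, and by induction |S_k| = 4·3^k − 1 for all k ≥ 0.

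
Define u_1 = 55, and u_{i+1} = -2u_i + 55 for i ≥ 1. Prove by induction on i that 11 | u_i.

Base case: u_1 = 55 = 11·5, so 11 | u_1.
Assume 11 | u_k, so u_k = 11t for some integer t.
Then u_{k+1} = -2u_k + 55 = -2·(11t) + 55 = 11(-2t + 5), so 11 | u_{k+1}.
By induction, 11 | u_i for all i ≥ 1.

11 | u_i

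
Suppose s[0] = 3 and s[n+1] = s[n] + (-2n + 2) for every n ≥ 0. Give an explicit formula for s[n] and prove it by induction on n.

Claim: s[n] = -n^2 + 3n + 3.

Base case: s[0] = 3, and -0^2 + 3·0 + 3 = 3.
Assume s[j] = -j^2 + 3j + 3.
Then s[j+1] = s[j] + (-2j + 2) = (-j^2 + 3j + 3) + (-2j + 2) = -j^2 + j + 5,
and -(j+1)^2 + 3·(j+1) + 3 = -j^2 + j + 5.
This completes the inductive step, so s[n] = -n^2 + 3n + 3 for all n ≥ 0.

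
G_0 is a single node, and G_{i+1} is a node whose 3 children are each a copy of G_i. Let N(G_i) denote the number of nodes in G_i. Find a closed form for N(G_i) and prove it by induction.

Claim: N(G_i) = (3^{i+1} − 1)/2.

Base case: N(G_0) = 1, and (3^{0+1} − 1)/2 = 1.
Assume N(G_j) = (3^{j+1} − 1)/2.
Then N(G_{j+1}) = 1 + 3N(G_j) = 1 + 3·(3^{j+1} − 1)/2 = 1 + (3^{j+2} − 3)/2 = (2 + 3^{j+2} − 3)/2 = (3^{j+2} − 1)/2.
By induction, N(G_i) = (3^{i+1} − 1)/2 for all i ≥ 0.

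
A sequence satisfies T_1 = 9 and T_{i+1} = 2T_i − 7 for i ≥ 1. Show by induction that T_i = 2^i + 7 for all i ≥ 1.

Base case: T_1 = 9, and 2^1 + 7 = 2 + 7 = 9.
Assume T_k = 2^k + 7 for some k ≥ 1.
Then T_{k+1} = 2T_k − 7 = 2·(2^k + 7) − 7 = 2^{k+1} + 14 − 7 = 2^{k+1} + 7.
Hence T_i = 2^i + 7 for every i ≥ 1, by induction.

T_i = 2^i + 7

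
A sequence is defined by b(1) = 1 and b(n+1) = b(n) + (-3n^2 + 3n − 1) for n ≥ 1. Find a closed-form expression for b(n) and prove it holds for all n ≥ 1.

Claim: b(n) = -n^3 + 3n^2 − 3n + 2.

Base case: b(1) = 1, and -1^3 + 3·1^2 − 3·1 + 2 = 1.
Assume b(r) = -r^3 + 3r^2 − 3r + 2.
Then b(r+1) = b(r) + (-3r^2 + 3r − 1) = (-r^3 + 3r^2 − 3r + 2) + (-3r^2 + 3r − 1) = -r^3 + 1,
and -(r+1)^3 + 3·(r+1)^2 − 3·(r+1) + 2 = -r^3 + 1.
Hence b(n) = -n^3 + 3n^2 − 3n + 2 for every n ≥ 1, by induction.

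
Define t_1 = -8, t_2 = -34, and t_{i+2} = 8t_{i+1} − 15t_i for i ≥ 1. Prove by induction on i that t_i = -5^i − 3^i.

Base cases: t_1 = -8 and -5^1 − 3^1 = -8; t_2 = -34 and -5^2 − 3^2 = -34.
Assume t_j = -5^j − 3^j for all 1 ≤ j ≤ m, where m ≥ 2.
Then t_{m+1} = 8t_m − 15t_{m−1} = 8·(-5^m − 3^m) − 15·(-5^{m−1} − 3^{m−1}) = -(8·5 − 15)5^{m−1} − (8·3 − 15)3^{m−1} = -25·5^{m−1} − 9·3^{m−1} = -5^{m+1} − 3^{m+1}.
So the formula holds for m+1, and by strong induction t_i = -5^i − 3^i for all i ≥ 1.

t_i = -5^i − 3^i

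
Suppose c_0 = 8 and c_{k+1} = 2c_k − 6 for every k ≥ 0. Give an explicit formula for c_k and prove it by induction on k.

Claim: c_k = 2^{k+1} + 6.

Base case: c_0 = 8, and 2^{0+1} + 6 = 2 + 6 = 8.
Assume c_m = 2^{m+1} + 6 for some m ≥ 0.
Then c_{m+1} = 2c_m − 6 = 2·(2^{m+1} + 6) − 6 = 2^{m+2} + 12 − 6 = 2^{m+2} + 6.
So the formula holds for m+1, and by induction c_k = 2^{k+1} + 6 for all k ≥ 0.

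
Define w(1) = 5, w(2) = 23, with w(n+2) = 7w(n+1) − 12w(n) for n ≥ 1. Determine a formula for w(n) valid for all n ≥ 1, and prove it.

Claim: w(n) = -3^n + 2·4^n.

Base cases: w(1) = 5 and -3^1 + 2·4^1 = 5; w(2) = 23 and -3^2 + 2·4^2 = 23.
Assume w(j) = -3^j + 2·4^j for all 1 ≤ j ≤ k, where k ≥ 2.
Then w(k+1) = 7w(k) − 12w(k−1) = 7·(-3^k + 2·4^k) − 12·(-3^{k−1} + 2·4^{k−1}) = -(7·3 − 12)3^{k−1} + 2·(7·4 − 12)4^{k−1} = -9·3^{k−1} + 32·4^{k−1} = -3^{k+1} + 2·4^{k+1}.
Hence w(n) = -3^n + 2·4^n for every n ≥ 1, by strong induction.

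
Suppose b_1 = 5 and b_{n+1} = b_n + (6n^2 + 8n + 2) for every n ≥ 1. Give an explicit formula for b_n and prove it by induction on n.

Claim: b_n = 2n^3 + n^2 − n + 3.

Base case: b_1 = 5, and 2·1^3 + 1^2 − 1 + 3 = 5.
Assume b_k = 2k^3 + k^2 − k + 3.
Then b_{k+1} = b_k + (6k^2 + 8k + 2) = (2k^3 + k^2 − k + 3) + (6k^2 + 8k + 2) = 2k^3 + 7k^2 + 7k + 5,
and 2·(k+1)^3 + (k+1)^2 − (k+1) + 3 = 2k^3 + 7k^2 + 7k + 5.
Hence b_n = 2n^3 + n^2 − n + 3 for every n ≥ 1, by induction.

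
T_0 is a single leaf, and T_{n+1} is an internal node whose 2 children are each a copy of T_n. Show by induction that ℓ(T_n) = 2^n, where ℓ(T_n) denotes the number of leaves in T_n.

Base case: ℓ(T_0) = 1, and 2^0 = 1.
Assume ℓ(T_j) = 2^j.
Then ℓ(T_{j+1}) = 2·ℓ(T_j) = 2·2^j = 2^{j+1}.
So the formula holds for j+1, and by induction ℓ(T_n) = 2^n for all n ≥ 0.

ℓ(T_n) = 2^n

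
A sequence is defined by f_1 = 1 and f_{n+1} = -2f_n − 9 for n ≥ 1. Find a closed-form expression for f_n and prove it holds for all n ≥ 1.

Claim: f_n = -2·(-2)^n − 3.

Base case: f_1 = 1, and -2·(-2)^1 − 3 = 4 − 3 = 1.
Assume f_j = -2·(-2)^j − 3 for some j ≥ 1.
Then f_{j+1} = -2f_j − 9 = -2·(-2·(-2)^j − 3) − 9 = 4·(-2)^j + 6 − 9 = -2·(-2)^{j+1} − 3.
Hence f_n = -2·(-2)^n − 3 for every n ≥ 1, by induction.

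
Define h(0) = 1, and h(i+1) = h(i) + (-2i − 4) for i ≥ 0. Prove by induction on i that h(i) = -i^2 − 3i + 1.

Base case: h(0) = 1, and -0^2 − 3·0 + 1 = 1.
Assume h(r) = -r^2 − 3r + 1.
Then h(r+1) = h(r) + (-2r − 4) = (-r^2 − 3r + 1) + (-2r − 4) = -r^2 − 5r − 3,
and -(r+1)^2 − 3·(r+1) + 1 = -r^2 − 5r − 3.
This completes the inductive step, so h(i) = -i^2 − 3i + 1 for all i ≥ 0.

h(i) = -i^2 − 3i + 1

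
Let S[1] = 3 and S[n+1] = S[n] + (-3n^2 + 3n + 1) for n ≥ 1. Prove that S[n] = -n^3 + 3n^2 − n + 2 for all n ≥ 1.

Base case: S[1] = 3, and -1^3 + 3·1^2 − 1 + 2 = 3.
Assume S[j] = -j^3 + 3j^2 − j + 2.
Then S[j+1] = S[j] + (-3j^2 + 3j + 1) = (-j^3 + 3j^2 − j + 2) + (-3j^2 + 3j + 1) = -j^3 + 2j + 3,
and -(j+1)^3 + 3·(j+1)^2 − (j+1) + 2 = -j^3 + 2j + 3.
Hence S[n] = -n^3 + 3n^2 − n + 2 for every n ≥ 1, by induction.

S[n] = -n^3 + 3n^2 − n + 2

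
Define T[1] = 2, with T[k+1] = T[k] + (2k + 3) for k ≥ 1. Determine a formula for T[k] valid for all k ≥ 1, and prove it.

Claim: T[k] = k^2 + 2k − 1.

Base case: T[1] = 2, and 1^2 + 2·1 − 1 = 2.
Assume T[r] = r^2 + 2r − 1.
Then T[r+1] = T[r] + (2r + 3) = (r^2 + 2r − 1) + (2r + 3) = r^2 + 4r + 2,
and (r+1)^2 + 2·(r+1) − 1 = r^2 + 4r + 2.
This completes the inductive step, so T[k] = k^2 + 2k − 1 for all k ≥ 1.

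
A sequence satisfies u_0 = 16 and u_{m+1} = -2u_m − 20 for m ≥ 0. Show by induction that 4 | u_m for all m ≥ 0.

Base case: u_0 = 16 = 4·4, so 4 | u_0.
Assume 4 | u_k, so u_k = 4t for some integer t.
Then u_{k+1} = -2u_k − 20 = -2·(4t) − 20 = 4(-2t − 5), so 4 | u_{k+1}.
This completes the inductive step, so 4 | u_m for all m ≥ 0.

4 | u_m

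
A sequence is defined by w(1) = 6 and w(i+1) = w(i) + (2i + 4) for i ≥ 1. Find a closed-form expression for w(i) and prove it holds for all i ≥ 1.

Claim: w(i) = i^2 + 3i + 2.

Base case: w(1) = 6, and 1^2 + 3·1 + 2 = 6.
Assume w(r) = r^2 + 3r + 2.
Then w(r+1) = w(r) + (2r + 4) = (r^2 + 3r + 2) + (2r + 4) = r^2 + 5r + 6,
and (r+1)^2 + 3·(r+1) + 2 = r^2 + 5r + 6.
This completes the inductive step, so w(i) = i^2 + 3i + 2 for all i ≥ 1.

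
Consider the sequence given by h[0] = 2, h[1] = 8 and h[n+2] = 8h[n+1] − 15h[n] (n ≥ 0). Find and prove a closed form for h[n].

Claim: h[n] = 3^n + 5^n.

Base cases: h[0] = 2 and 3^0 + 5^0 = 2; h[1] = 8 and 3^1 + 5^1 = 8.
Assume h[j] = 3^j + 5^j for all 0 ≤ j ≤ m, where m ≥ 1.
Then h[m+1] = 8h[m] − 15h[m−1] = 8·(3^m + 5^m) − 15·(3^{m−1} + 5^{m−1}) = (8·3 − 15)3^{m−1} + (8·5 − 15)5^{m−1} = 9·3^{m−1} + 25·5^{m−1} = 3^{m+1} + 5^{m+1}.
By strong induction, h[n] = 3^n + 5^n for all n ≥ 0.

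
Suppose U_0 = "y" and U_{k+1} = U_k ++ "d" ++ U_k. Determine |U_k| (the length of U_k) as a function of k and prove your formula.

Claim: |U_k| = 2^{k+1} − 1.

Base case: |U_0| = 1, and 2^{0+1} − 1 = 1.
Assume |U_j| = 2^{j+1} − 1.
Then |U_{j+1}| = |U_j| + 1 + |U_j| = 2|U_j| + 1 = 2(2^{j+1} − 1) + 1 = 2^{j+2} − 2 + 1 = 2^{j+2} − 1.
By induction, |U_k| = 2^{k+1} − 1 for all k ≥ 0.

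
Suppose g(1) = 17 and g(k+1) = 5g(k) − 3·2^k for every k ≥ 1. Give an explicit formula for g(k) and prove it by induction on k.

Claim: g(k) = 3·5^k + 2^k.

Base case: g(1) = 17, and 3·5^1 + 2^1 = 15 + 2 = 17.
Assume g(m) = 3·5^m + 2^m for some m ≥ 1.
Then g(m+1) = 5g(m) − 3·2^m = 5·(3·5^m + 2^m) − 3·2^m = 3·5^{m+1} + 5·2^m − 3·2^m = 3·5^{m+1} + 2·2^m = 3·5^{m+1} + 2^{m+1}.
This completes the inductive step, so g(k) = 3·5^k + 2^k for all k ≥ 1.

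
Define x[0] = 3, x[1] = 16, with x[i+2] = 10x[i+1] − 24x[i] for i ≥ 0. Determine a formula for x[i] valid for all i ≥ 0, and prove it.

Claim: x[i] = 4^i + 2·6^i.

Base cases: x[0] = 3 and 4^0 + 2·6^0 = 3; x[1] = 16 and 4^1 + 2·6^1 = 16.
Assume x[j] = 4^j + 2·6^j for all 0 ≤ j ≤ k, where k ≥ 1.
Then x[k+1] = 10x[k] − 24x[k−1] = 10·(4^k + 2·6^k) − 24·(4^{k−1} + 2·6^{k−1}) = (10·4 − 24)4^{k−1} + 2·(10·6 − 24)6^{k−1} = 16·4^{k−1} + 72·6^{k−1} = 4^{k+1} + 2·6^{k+1}.
This completes the inductive step, so x[i] = 4^i + 2·6^i for all i ≥ 0.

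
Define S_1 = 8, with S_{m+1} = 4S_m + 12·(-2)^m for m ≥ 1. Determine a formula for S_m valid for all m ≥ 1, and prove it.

Claim: S_m = 4^m − 2·(-2)^m.

Base case: S_1 = 8, and 4^1 − 2·(-2)^1 = 4 + 4 = 8.
Assume S_k = 4^k − 2·(-2)^k for some k ≥ 1.
Then S_{k+1} = 4S_k + 12·(-2)^k = 4·(4^k − 2·(-2)^k) + 12·(-2)^k = 4^{k+1} − 8·(-2)^k + 12·(-2)^k = 4^{k+1} + 4·(-2)^k = 4^{k+1} − 2·(-2)^{k+1}.
By induction, S_m = 4^m − 2·(-2)^m for all m ≥ 1.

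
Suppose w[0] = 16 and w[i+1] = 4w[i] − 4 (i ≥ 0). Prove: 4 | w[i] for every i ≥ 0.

Base case: w[0] = 16 = 4·4, so 4 | w[0].
Assume 4 | w[r], so w[r] = 4t for some integer t.
Then w[r+1] = 4w[r] − 4 = 4·(4t) − 4 = 4(4t − 1), so 4 | w[r+1].
So the property holds for r+1, and by induction 4 | w[i] for all i ≥ 0.

4 | w[i]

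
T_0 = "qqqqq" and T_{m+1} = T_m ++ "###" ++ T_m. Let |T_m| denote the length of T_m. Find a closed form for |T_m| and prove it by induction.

Claim: |T_m| = 2^{m+3} − 3.

Base case: |T_0| = 5, and 2^{0+3} − 3 = 5.
Assume |T_j| = 2^{j+3} − 3.
Then |T_{j+1}| = |T_j| + 3 + |T_j| = 2|T_j| + 3 = 2(2^{j+3} − 3) + 3 = 2^{j+1+3} − 6 + 3 = 2^{j+1+3} − 3.
By induction, |T_m| = 2^{m+3} − 3 for all m ≥ 0.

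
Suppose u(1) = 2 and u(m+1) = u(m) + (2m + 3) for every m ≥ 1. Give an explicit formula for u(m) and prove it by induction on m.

Claim: u(m) = m^2 + 2m − 1.

Base case: u(1) = 2, and 1^2 + 2·1 − 1 = 2.
Assume u(k) = k^2 + 2k − 1.
Then u(k+1) = u(k) + (2k + 3) = (k^2 + 2k − 1) + (2k + 3) = k^2 + 4k + 2,
and (k+1)^2 + 2·(k+1) − 1 = k^2 + 4k + 2.
This completes the inductive step, so u(m) = m^2 + 2m − 1 for all m ≥ 1.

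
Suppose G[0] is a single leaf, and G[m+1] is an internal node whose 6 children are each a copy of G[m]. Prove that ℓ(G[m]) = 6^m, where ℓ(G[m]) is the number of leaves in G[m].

Base case: ℓ(G[0]) = 1, and 6^0 = 1.
Assume ℓ(G[k]) = 6^k.
Then ℓ(G[k+1]) = 6·ℓ(G[k]) = 6·6^k = 6^{k+1}.
So the formula holds for k+1, and by induction ℓ(G[m]) = 6^m for all m ≥ 0.

ℓ(G[m]) = 6^m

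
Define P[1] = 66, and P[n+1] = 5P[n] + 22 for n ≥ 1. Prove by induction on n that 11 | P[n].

Base case: P[1] = 66 = 11·6, so 11 | P[1].
Assume 11 | P[m], so P[m] = 11t for some integer t.
Then P[m+1] = 5P[m] + 22 = 5·(11t) + 22 = 11(5t + 2), so 11 | P[m+1].
So the property holds for m+1, and by induction 11 | P[n] for all n ≥ 1.

11 | P[n]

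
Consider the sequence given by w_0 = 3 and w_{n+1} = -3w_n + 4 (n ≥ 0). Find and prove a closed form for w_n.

Claim: w_n = 2·(-3)^n + 1.

Base case: w_0 = 3, and 2·(-3)^0 + 1 = 2 + 1 = 3.
Assume w_j = 2·(-3)^j + 1 for some j ≥ 0.
Then w_{j+1} = -3w_j + 4 = -3·(2·(-3)^j + 1) + 4 = -6·(-3)^j − 3 + 4 = 2·(-3)^{j+1} + 1.
Hence w_n = 2·(-3)^n + 1 for every n ≥ 0, by induction.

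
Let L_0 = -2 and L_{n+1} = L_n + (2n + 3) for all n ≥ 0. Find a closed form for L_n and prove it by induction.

Claim: L_n = n^2 + 2n − 2.

Base case: L_0 = -2, and 0^2 + 2·0 − 2 = -2.
Assume L_k = k^2 + 2k − 2.
Then L_{k+1} = L_k + (2k + 3) = (k^2 + 2k − 2) + (2k + 3) = k^2 + 4k + 1,
and (k+1)^2 + 2·(k+1) − 2 = k^2 + 4k + 1.
By induction, L_n = n^2 + 2n − 2 for all n ≥ 0.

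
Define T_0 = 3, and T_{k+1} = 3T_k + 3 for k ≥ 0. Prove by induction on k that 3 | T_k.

Base case: T_0 = 3 = 3·1, so 3 | T_0.
Assume 3 | T_r, so T_r = 3t for some integer t.
Then T_{r+1} = 3T_r + 3 = 3·(3t) + 3 = 3(3t + 1), so 3 | T_{r+1}.
Hence 3 | T_k for every k ≥ 0, by induction.

3 | T_k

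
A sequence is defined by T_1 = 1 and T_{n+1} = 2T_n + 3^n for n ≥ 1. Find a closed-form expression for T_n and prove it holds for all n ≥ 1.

Claim: T_n = -2^n + 3^n.

Base case: T_1 = 1, and -2^1 + 3^1 = -2 + 3 = 1.
Assume T_m = -2^m + 3^m for some m ≥ 1.
Then T_{m+1} = 2T_m + 3^m = 2·(-2^m + 3^m) + 3^m = -2^{m+1} + 2·3^m + 3^m = -2^{m+1} + 3·3^m = -2^{m+1} + 3^{m+1}.
Hence T_n = -2^n + 3^n for every n ≥ 1, by induction.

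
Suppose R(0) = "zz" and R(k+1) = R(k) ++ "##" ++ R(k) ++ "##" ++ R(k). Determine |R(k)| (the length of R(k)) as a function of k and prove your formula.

Claim: |R(k)| = 4·3^k − 2.

Base case: |R(0)| = 2, and 4·3^0 − 2 = 2.
Assume |R(j)| = 4·3^j − 2.
Then |R(j+1)| = 3|R(j)| + 4 = 3(4·3^j − 2) + 4 = 4·3^{j+1} − 6 + 4 = 4·3^{j+1} − 2.
This completes the inductive step, so |R(k)| = 4·3^k − 2 for all k ≥ 0.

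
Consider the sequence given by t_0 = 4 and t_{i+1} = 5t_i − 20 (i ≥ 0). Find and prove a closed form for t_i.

Claim: t_i = -5^i + 5.

Base case: t_0 = 4, and -5^0 + 5 = -1 + 5 = 4.
Assume t_j = -5^j + 5 for some j ≥ 0.
Then t_{j+1} = 5t_j − 20 = 5·(-5^j + 5) − 20 = -5^{j+1} + 25 − 20 = -5^{j+1} + 5.
This completes the inductive step, so t_i = -5^i + 5 for all i ≥ 0.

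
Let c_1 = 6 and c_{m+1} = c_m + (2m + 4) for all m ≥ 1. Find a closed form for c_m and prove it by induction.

Claim: c_m = m^2 + 3m + 2.

Base case: c_1 = 6, and 1^2 + 3·1 + 2 = 6.
Assume c_r = r^2 + 3r + 2.
Then c_{r+1} = c_r + (2r + 4) = (r^2 + 3r + 2) + (2r + 4) = r^2 + 5r + 6,
and (r+1)^2 + 3·(r+1) + 2 = r^2 + 5r + 6.
This completes the inductive step, so c_m = m^2 + 3m + 2 for all m ≥ 1.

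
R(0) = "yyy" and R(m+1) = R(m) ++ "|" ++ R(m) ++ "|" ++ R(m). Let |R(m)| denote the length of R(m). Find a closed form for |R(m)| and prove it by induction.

Claim: |R(m)| = 4·3^m − 1.

Base case: |R(0)| = 3, and 4·3^0 − 1 = 3.
Assume |R(k)| = 4·3^k − 1.
Then |R(k+1)| = 3|R(k)| + 2 = 3(4·3^k − 1) + 2 = 4·3^{k+1} − 3 + 2 = 4·3^{k+1} − 1.
By induction, |R(m)| = 4·3^m − 1 for all m ≥ 0.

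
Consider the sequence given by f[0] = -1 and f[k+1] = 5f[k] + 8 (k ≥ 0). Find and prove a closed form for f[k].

Claim: f[k] = 5^k − 2.

Base case: f[0] = -1, and 5^0 − 2 = 1 − 2 = -1.
Assume f[r] = 5^r − 2 for some r ≥ 0.
Then f[r+1] = 5f[r] + 8 = 5·(5^r − 2) + 8 = 5^{r+1} − 10 + 8 = 5^{r+1} − 2.
By induction, f[k] = 5^k − 2 for all k ≥ 0.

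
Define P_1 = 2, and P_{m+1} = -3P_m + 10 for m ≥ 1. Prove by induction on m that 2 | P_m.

Base case: P_1 = 2 = 2·1, so 2 | P_1.
Assume 2 | P_k, so P_k = 2t for some integer t.
Then P_{k+1} = -3P_k + 10 = -3·(2t) + 10 = 2(-3t + 5), so 2 | P_{k+1}.
Hence 2 | P_m for every m ≥ 1, by induction.

2 | P_m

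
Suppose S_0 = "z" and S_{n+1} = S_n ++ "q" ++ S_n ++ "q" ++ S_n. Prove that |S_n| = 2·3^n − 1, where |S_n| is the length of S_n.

Base case: |S_0| = 1, and 2·3^0 − 1 = 1.
Assume |S_m| = 2·3^m − 1.
Then |S_{m+1}| = 3|S_m| + 2 = 3(2·3^m − 1) + 2 = 2·3^{m+1} − 3 + 2 = 2·3^{m+1} − 1.
By induction, |S_n| = 2·3^n − 1 for all n ≥ 0.

|S_n| = 2·3^n − 1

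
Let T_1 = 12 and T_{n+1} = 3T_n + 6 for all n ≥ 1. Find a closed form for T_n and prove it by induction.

Claim: T_n = 5·3^n − 3.

Base case: T_1 = 12, and 5·3^1 − 3 = 15 − 3 = 12.
Assume T_r = 5·3^r − 3 for some r ≥ 1.
Then T_{r+1} = 3T_r + 6 = 3·(5·3^r − 3) + 6 = 15·3^r − 9 + 6 = 5·3^{r+1} − 3.
So the formula holds for r+1, and by induction T_n = 5·3^n − 3 for all n ≥ 1.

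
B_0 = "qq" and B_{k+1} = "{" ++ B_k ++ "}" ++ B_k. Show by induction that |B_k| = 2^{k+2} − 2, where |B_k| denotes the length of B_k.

Base case: |B_0| = 2, and 2^{0+2} − 2 = 2.
Assume |B_r| = 2^{r+2} − 2.
Then |B_{r+1}| = 1 + |B_r| + 1 + |B_r| = 2|B_r| + 2 = 2(2^{r+2} − 2) + 2 = 2^{r+3} − 4 + 2 = 2^{r+3} − 2.
So the formula holds for r+1, and by induction |B_k| = 2^{k+2} − 2 for all k ≥ 0.

|B_k| = 2^{k+2} − 2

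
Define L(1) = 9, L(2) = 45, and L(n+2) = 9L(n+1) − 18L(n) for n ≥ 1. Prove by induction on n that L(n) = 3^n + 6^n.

Base cases: L(1) = 9 and 3^1 + 6^1 = 9; L(2) = 45 and 3^2 + 6^2 = 45.
Assume L(j) = 3^j + 6^j for all 1 ≤ j ≤ k, where k ≥ 2.
Then L(k+1) = 9L(k) − 18L(k−1) = 9·(3^k + 6^k) − 18·(3^{k−1} + 6^{k−1}) = (9·3 − 18)3^{k−1} + (9·6 − 18)6^{k−1} = 9·3^{k−1} + 36·6^{k−1} = 3^{k+1} + 6^{k+1}.
Hence L(n) = 3^n + 6^n for every n ≥ 1, by strong induction.

L(n) = 3^n + 6^n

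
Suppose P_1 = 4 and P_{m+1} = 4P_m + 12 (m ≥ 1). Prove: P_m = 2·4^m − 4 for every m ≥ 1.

Base case: P_1 = 4, and 2·4^1 − 4 = 8 − 4 = 4.
Assume P_j = 2·4^j − 4 for some j ≥ 1.
Then P_{j+1} = 4P_j + 12 = 4·(2·4^j − 4) + 12 = 8·4^j − 16 + 12 = 2·4^{j+1} − 4.
This completes the inductive step, so P_m = 2·4^m − 4 for all m ≥ 1.

P_m = 2·4^m − 4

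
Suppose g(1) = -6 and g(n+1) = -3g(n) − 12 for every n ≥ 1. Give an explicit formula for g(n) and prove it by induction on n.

Claim: g(n) = (-3)^n − 3.

Base case: g(1) = -6, and (-3)^1 − 3 = -3 − 3 = -6.
Assume g(r) = (-3)^r − 3 for some r ≥ 1.
Then g(r+1) = -3g(r) − 12 = -3·((-3)^r − 3) − 12 = -3·(-3)^r + 9 − 12 = (-3)^{r+1} − 3.
This completes the inductive step, so g(n) = (-3)^n − 3 for all n ≥ 1.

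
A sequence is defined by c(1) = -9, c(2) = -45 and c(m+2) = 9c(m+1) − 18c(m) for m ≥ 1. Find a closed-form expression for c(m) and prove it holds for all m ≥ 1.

Claim: c(m) = -6^m − 3^m.

Base cases: c(1) = -9 and -6^1 − 3^1 = -9; c(2) = -45 and -6^2 − 3^2 = -45.
Assume c(j) = -6^j − 3^j for all 1 ≤ j ≤ r, where r ≥ 2.
Then c(r+1) = 9c(r) − 18c(r−1) = 9·(-6^r − 3^r) − 18·(-6^{r−1} − 3^{r−1}) = -(9·6 − 18)6^{r−1} − (9·3 − 18)3^{r−1} = -36·6^{r−1} − 9·3^{r−1} = -6^{r+1} − 3^{r+1}.
This completes the inductive step, so c(m) = -6^m − 3^m for all m ≥ 1.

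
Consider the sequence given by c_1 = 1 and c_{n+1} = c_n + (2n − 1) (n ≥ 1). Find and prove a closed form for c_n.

Claim: c_n = n^2 − 2n + 2.

Base case: c_1 = 1, and 1^2 − 2·1 + 2 = 1.
Assume c_m = m^2 − 2m + 2.
Then c_{m+1} = c_m + (2m − 1) = (m^2 − 2m + 2) + (2m − 1) = m^2 + 1,
and (m+1)^2 − 2·(m+1) + 2 = m^2 + 1.
This completes the inductive step, so c_n = n^2 − 2n + 2 for all n ≥ 1.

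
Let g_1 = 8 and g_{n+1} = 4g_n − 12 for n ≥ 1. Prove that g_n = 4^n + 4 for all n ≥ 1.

Base case: g_1 = 8, and 4^1 + 4 = 4 + 4 = 8.
Assume g_k = 4^k + 4 for some k ≥ 1.
Then g_{k+1} = 4g_k − 12 = 4·(4^k + 4) − 12 = 4^{k+1} + 16 − 12 = 4^{k+1} + 4.
So the formula holds for k+1, and by induction g_n = 4^n + 4 for all n ≥ 1.

g_n = 4^n + 4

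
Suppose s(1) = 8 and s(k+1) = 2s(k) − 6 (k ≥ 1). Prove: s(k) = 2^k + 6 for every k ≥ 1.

Base case: s(1) = 8, and 2^1 + 6 = 2 + 6 = 8.
Assume s(m) = 2^m + 6 for some m ≥ 1.
Then s(m+1) = 2s(m) − 6 = 2·(2^m + 6) − 6 = 2^{m+1} + 12 − 6 = 2^{m+1} + 6.
By induction, s(k) = 2^k + 6 for all k ≥ 1.

s(k) = 2^k + 6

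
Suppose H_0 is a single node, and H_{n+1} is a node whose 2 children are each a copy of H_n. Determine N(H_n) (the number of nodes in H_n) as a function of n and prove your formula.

Claim: N(H_n) = 2^{n+1} − 1.

Base case: N(H_0) = 1, and 2^{0+1} − 1 = 1.
Assume N(H_j) = 2^{j+1} − 1.
Then N(H_{j+1}) = 1 + 2N(H_j) = 1 + 2(2^{j+1} − 1) = 2^{j+2} − 2 + 1 = 2^{j+2} − 1.
So the formula holds for j+1, and by induction N(H_n) = 2^{n+1} − 1 for all n ≥ 0.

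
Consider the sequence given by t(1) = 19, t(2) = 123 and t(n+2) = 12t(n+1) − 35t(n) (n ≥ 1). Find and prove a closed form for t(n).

Claim: t(n) = 5^n + 2·7^n.

Base cases: t(1) = 19 and 5^1 + 2·7^1 = 19; t(2) = 123 and 5^2 + 2·7^2 = 123.
Assume t(i) = 5^i + 2·7^i for all 1 ≤ i ≤ j, where j ≥ 2.
Then t(j+1) = 12t(j) − 35t(j−1) = 12·(5^j + 2·7^j) − 35·(5^{j−1} + 2·7^{j−1}) = (12·5 − 35)5^{j−1} + 2·(12·7 − 35)7^{j−1} = 25·5^{j−1} + 98·7^{j−1} = 5^{j+1} + 2·7^{j+1}.
Hence t(n) = 5^n + 2·7^n for every n ≥ 1, by strong induction.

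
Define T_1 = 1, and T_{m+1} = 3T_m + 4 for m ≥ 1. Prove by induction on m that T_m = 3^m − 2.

Base case: T_1 = 1, and 3^1 − 2 = 3 − 2 = 1.
Assume T_j = 3^j − 2 for some j ≥ 1.
Then T_{j+1} = 3T_j + 4 = 3·(3^j − 2) + 4 = 3^{j+1} − 6 + 4 = 3^{j+1} − 2.
So the formula holds for j+1, and by induction T_m = 3^m − 2 for all m ≥ 1.

T_m = 3^m − 2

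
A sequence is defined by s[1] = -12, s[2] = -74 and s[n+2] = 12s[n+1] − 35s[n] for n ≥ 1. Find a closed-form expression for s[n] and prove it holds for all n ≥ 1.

Claim: s[n] = -5^n − 7^n.

Base cases: s[1] = -12 and -5^1 − 7^1 = -12; s[2] = -74 and -5^2 − 7^2 = -74.
Assume s[j] = -5^j − 7^j for all 1 ≤ j ≤ k, where k ≥ 2.
Then s[k+1] = 12s[k] − 35s[k−1] = 12·(-5^k − 7^k) − 35·(-5^{k−1} − 7^{k−1}) = -(12·5 − 35)5^{k−1} − (12·7 − 35)7^{k−1} = -25·5^{k−1} − 49·7^{k−1} = -5^{k+1} − 7^{k+1}.
So the formula holds for k+1, and by strong induction s[n] = -5^n − 7^n for all n ≥ 1.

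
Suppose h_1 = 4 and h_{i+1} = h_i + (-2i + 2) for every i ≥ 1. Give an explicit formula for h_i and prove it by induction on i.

Claim: h_i = -i^2 + 3i + 2.

Base case: h_1 = 4, and -1^2 + 3·1 + 2 = 4.
Assume h_j = -j^2 + 3j + 2.
Then h_{j+1} = h_j + (-2j + 2) = (-j^2 + 3j + 2) + (-2j + 2) = -j^2 + j + 4,
and -(j+1)^2 + 3·(j+1) + 2 = -j^2 + j + 4.
By induction, h_i = -i^2 + 3i + 2 for all i ≥ 1.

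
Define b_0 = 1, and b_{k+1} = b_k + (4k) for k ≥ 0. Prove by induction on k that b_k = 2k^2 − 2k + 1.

Base case: b_0 = 1, and 2·0^2 − 2·0 + 1 = 1.
Assume b_r = 2r^2 − 2r + 1.
Then b_{r+1} = b_r + (4r) = (2r^2 − 2r + 1) + (4r) = 2r^2 + 2r + 1,
and 2·(r+1)^2 − 2·(r+1) + 1 = 2r^2 + 2r + 1.
This completes the inductive step, so b_k = 2k^2 − 2k + 1 for all k ≥ 0.

b_k = 2k^2 − 2k + 1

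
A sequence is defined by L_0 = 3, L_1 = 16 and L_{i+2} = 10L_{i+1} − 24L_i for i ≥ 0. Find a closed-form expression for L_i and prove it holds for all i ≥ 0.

Claim: L_i = 2·6^i + 4^i.

Base cases: L_0 = 3 and 2·6^0 + 4^0 = 3; L_1 = 16 and 2·6^1 + 4^1 = 16.
Assume L_j = 2·6^j + 4^j for all 0 ≤ j ≤ m, where m ≥ 1.
Then L_{m+1} = 10L_m − 24L_{m−1} = 10·(2·6^m + 4^m) − 24·(2·6^{m−1} + 4^{m−1}) = 2·(10·6 − 24)6^{m−1} + (10·4 − 24)4^{m−1} = 72·6^{m−1} + 16·4^{m−1} = 2·6^{m+1} + 4^{m+1}.
So the formula holds for m+1, and by strong induction L_i = 2·6^i + 4^i for all i ≥ 0.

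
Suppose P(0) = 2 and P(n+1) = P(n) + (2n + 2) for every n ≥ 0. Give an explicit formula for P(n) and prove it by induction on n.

Claim: P(n) = n^2 + n + 2.

Base case: P(0) = 2, and 0^2 + 0 + 2 = 2.
Assume P(m) = m^2 + m + 2.
Then P(m+1) = P(m) + (2m + 2) = (m^2 + m + 2) + (2m + 2) = m^2 + 3m + 4,
and (m+1)^2 + (m+1) + 2 = m^2 + 3m + 4.
Hence P(n) = n^2 + n + 2 for every n ≥ 0, by induction.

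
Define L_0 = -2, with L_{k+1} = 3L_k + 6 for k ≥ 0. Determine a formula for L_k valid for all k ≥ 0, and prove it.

Claim: L_k = 3^k − 3.

Base case: L_0 = -2, and 3^0 − 3 = 1 − 3 = -2.
Assume L_m = 3^m − 3 for some m ≥ 0.
Then L_{m+1} = 3L_m + 6 = 3·(3^m − 3) + 6 = 3^{m+1} − 9 + 6 = 3^{m+1} − 3.
Hence L_k = 3^k − 3 for every k ≥ 0, by induction.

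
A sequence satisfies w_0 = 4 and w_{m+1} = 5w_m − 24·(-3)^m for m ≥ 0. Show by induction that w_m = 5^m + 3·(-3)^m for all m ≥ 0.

Base case: w_0 = 4, and 5^0 + 3·(-3)^0 = 1 + 3 = 4.
Assume w_r = 5^r + 3·(-3)^r for some r ≥ 0.
Then w_{r+1} = 5w_r − 24·(-3)^r = 5·(5^r + 3·(-3)^r) − 24·(-3)^r = 5^{r+1} + 15·(-3)^r − 24·(-3)^r = 5^{r+1} − 9·(-3)^r = 5^{r+1} + 3·(-3)^{r+1}.
So the formula holds for r+1, and by induction w_m = 5^m + 3·(-3)^m for all m ≥ 0.

w_m = 5^m + 3·(-3)^m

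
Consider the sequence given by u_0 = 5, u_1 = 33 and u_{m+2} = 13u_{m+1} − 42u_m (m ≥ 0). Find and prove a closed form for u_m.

Claim: u_m = 3·7^m + 2·6^m.

Base cases: u_0 = 5 and 3·7^0 + 2·6^0 = 5; u_1 = 33 and 3·7^1 + 2·6^1 = 33.
Assume u_j = 3·7^j + 2·6^j for all 0 ≤ j ≤ k, where k ≥ 1.
Then u_{k+1} = 13u_k − 42u_{k−1} = 13·(3·7^k + 2·6^k) − 42·(3·7^{k−1} + 2·6^{k−1}) = 3·(13·7 − 42)7^{k−1} + 2·(13·6 − 42)6^{k−1} = 147·7^{k−1} + 72·6^{k−1} = 3·7^{k+1} + 2·6^{k+1}.
So the formula holds for k+1, and by strong induction u_m = 3·7^m + 2·6^m for all m ≥ 0.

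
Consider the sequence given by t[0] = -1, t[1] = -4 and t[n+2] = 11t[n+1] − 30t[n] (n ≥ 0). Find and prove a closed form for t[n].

Claim: t[n] = 6^n − 2·5^n.

Base cases: t[0] = -1 and 6^0 − 2·5^0 = -1; t[1] = -4 and 6^1 − 2·5^1 = -4.
Assume t[i] = 6^i − 2·5^i for all 0 ≤ i ≤ j, where j ≥ 1.
Then t[j+1] = 11t[j] − 30t[j−1] = 11·(6^j − 2·5^j) − 30·(6^{j−1} − 2·5^{j−1}) = (11·6 − 30)6^{j−1} − 2·(11·5 − 30)5^{j−1} = 36·6^{j−1} − 50·5^{j−1} = 6^{j+1} − 2·5^{j+1}.
By strong induction, t[n] = 6^n − 2·5^n for all n ≥ 0.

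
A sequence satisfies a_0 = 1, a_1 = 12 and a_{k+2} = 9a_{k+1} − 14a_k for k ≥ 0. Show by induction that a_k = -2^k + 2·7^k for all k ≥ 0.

Base cases: a_0 = 1 and -2^0 + 2·7^0 = 1; a_1 = 12 and -2^1 + 2·7^1 = 12.
Assume a_j = -2^j + 2·7^j for all 0 ≤ j ≤ m, where m ≥ 1.
Then a_{m+1} = 9a_m − 14a_{m−1} = 9·(-2^m + 2·7^m) − 14·(-2^{m−1} + 2·7^{m−1}) = -(9·2 − 14)2^{m−1} + 2·(9·7 − 14)7^{m−1} = -4·2^{m−1} + 98·7^{m−1} = -2^{m+1} + 2·7^{m+1}.
Hence a_k = -2^k + 2·7^k for every k ≥ 0, by strong induction.

a_k = -2^k + 2·7^k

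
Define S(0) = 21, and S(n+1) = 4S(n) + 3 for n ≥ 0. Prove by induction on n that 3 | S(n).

Base case: S(0) = 21 = 3·7, so 3 | S(0).
Assume 3 | S(r), so S(r) = 3t for some integer t.
Then S(r+1) = 4S(r) + 3 = 4·(3t) + 3 = 3(4t + 1), so 3 | S(r+1).
By induction, 3 | S(n) for all n ≥ 0.

3 | S(n)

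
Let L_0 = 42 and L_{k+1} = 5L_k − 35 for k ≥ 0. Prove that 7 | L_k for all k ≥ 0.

Base case: L_0 = 42 = 7·6, so 7 | L_0.
Assume 7 | L_m, so L_m = 7t for some integer t.
Then L_{m+1} = 5L_m − 35 = 5·(7t) − 35 = 7(5t − 5), so 7 | L_{m+1}.
By induction, 7 | L_k for all k ≥ 0.

7 | L_k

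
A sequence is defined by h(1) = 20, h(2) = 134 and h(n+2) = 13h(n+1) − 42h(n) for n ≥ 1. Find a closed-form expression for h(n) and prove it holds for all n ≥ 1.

Claim: h(n) = 6^n + 2·7^n.

Base cases: h(1) = 20 and 6^1 + 2·7^1 = 20; h(2) = 134 and 6^2 + 2·7^2 = 134.
Assume h(j) = 6^j + 2·7^j for all 1 ≤ j ≤ r, where r ≥ 2.
Then h(r+1) = 13h(r) − 42h(r−1) = 13·(6^r + 2·7^r) − 42·(6^{r−1} + 2·7^{r−1}) = (13·6 − 42)6^{r−1} + 2·(13·7 − 42)7^{r−1} = 36·6^{r−1} + 98·7^{r−1} = 6^{r+1} + 2·7^{r+1}.
So the formula holds for r+1, and by strong induction h(n) = 6^n + 2·7^n for all n ≥ 1.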